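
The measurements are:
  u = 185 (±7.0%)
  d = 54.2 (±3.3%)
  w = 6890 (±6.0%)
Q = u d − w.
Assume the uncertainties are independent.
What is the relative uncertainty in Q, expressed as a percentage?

28.0%

Let p = u·d = 10000. δp/p = √((1·δu/u)² + (1·δd/d)²) = √(0.00490 + 0.00109) = 0.0774, so δp = 776.
Q = p − w: δQ = √(δp² + δw²) = √(6.02e+05 + 1.71e+05) = 879
Q = 3140, so δQ/Q = 879/3140 = 0.280.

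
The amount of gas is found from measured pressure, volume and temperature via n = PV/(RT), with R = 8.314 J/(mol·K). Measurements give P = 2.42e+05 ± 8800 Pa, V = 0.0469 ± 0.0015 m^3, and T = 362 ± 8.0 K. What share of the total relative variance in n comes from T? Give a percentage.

17.2%

(δn/n)² = (1·δP/P)² + (1·δV/V)² + (-1·δT/T)²
  P term: (1×0.0364)² = 0.00132
  V term: (1×0.0320)² = 0.00102
  T term: (-1×0.0221)² = 0.000488
Total = 0.00283. Share from T = 0.000488/0.00283 = 0.172.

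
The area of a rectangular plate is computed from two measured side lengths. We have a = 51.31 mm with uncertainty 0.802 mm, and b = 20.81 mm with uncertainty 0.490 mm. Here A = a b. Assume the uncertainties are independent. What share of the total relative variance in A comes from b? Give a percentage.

(δA/A)² = (1·δa/a)² + (1·δb/b)²
  a term: (1×0.0156)² = 0.000244
  b term: (1×0.0235)² = 0.000554
Total = 0.000799. Share from b = 0.000554/0.000799 = 0.694.

69.4%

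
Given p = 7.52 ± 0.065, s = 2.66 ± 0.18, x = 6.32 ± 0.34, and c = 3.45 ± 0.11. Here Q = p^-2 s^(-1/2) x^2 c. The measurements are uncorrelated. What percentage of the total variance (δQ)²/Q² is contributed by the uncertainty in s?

(δQ/Q)² = (-2·δp/p)² + (−½·δs/s)² + (2·δx/x)² + (1·δc/c)²
  p term: (-2×0.00864)² = 0.000299
  s term: (-0.5×0.0677)² = 0.00114
  x term: (2×0.0538)² = 0.0116
  c term: (1×0.0319)² = 0.00102
Total = 0.0140. Share from s = 0.00114/0.0140 = 0.0816.

8.16%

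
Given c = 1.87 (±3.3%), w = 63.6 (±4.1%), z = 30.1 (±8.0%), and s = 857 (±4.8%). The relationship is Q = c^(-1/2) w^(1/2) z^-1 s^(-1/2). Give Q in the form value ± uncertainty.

Each factor contributes (exponent × relative error)² to (δQ/Q)²:
  (−½·δc/c)² = (-0.5×0.0330)² = 0.000272;  (½·δw/w)² = (0.5×0.0410)² = 0.000420;  (-1·δz/z)² = (-1×0.0800)² = 0.00640;  (−½·δs/s)² = (-0.5×0.0480)² = 0.000576
δQ/Q = √(0.00767) = 0.0876
Q = 0.00662, so δQ = 0.0876 × 0.00662 = 0.000580.

0.00662 ± 0.000580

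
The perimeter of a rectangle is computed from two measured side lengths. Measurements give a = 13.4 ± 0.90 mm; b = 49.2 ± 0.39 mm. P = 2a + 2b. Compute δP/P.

0.0157

For a sum/difference, combine absolute errors in quadrature:
  (2·δa)² = 3.24;  (2·δb)² = 0.608
δP = √(3.85) = 1.96 mm
P = 125 mm, so δP/P = 1.96/125 = 0.0157.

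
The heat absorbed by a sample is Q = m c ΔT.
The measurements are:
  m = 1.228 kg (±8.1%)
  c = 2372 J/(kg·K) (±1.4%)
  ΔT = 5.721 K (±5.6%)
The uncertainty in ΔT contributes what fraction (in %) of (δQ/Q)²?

31.7%

(δQ/Q)² = (1·δm/m)² + (1·δc/c)² + (1·δΔT/ΔT)²
  m term: (1×0.0810)² = 0.00656
  c term: (1×0.0140)² = 0.000196
  ΔT term: (1×0.0560)² = 0.00314
Total = 0.00989. Share from ΔT = 0.00314/0.00989 = 0.317.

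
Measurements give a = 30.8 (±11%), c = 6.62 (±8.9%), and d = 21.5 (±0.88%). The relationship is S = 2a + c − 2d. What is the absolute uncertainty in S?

For a sum/difference, combine absolute errors in quadrature:
  (2·δa)² = 45.9;  (δc)² = 0.347;  (2·δd)² = 0.143
δS = √(46.4) = 6.81

6.81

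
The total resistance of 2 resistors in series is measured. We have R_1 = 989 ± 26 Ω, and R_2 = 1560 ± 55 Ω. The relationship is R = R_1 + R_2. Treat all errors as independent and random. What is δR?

60.8 Ω

Sums and differences: (δR)² = Σ (cᵢ δxᵢ)².
  (δR_1)² = 676;  (δR_2)² = 3020
δR = √(3700) = 60.8 Ω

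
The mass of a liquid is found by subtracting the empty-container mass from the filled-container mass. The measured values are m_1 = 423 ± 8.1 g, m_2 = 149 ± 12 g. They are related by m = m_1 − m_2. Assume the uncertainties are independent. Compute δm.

14.5 g

Each term contributes (cᵢ δxᵢ)² to (δm)²:
  (δm_1)² = 65.6;  (δm_2)² = 144
δm = √(210) = 14.5 g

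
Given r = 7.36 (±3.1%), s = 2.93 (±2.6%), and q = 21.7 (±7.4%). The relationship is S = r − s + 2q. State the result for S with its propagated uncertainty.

47.8 ± 3.22

Each term contributes (cᵢ δxᵢ)² to (δS)²:
  (δr)² = 0.0521;  (δs)² = 0.00580;  (2·δq)² = 10.3
δS = √(10.4) = 3.22
S = 47.8.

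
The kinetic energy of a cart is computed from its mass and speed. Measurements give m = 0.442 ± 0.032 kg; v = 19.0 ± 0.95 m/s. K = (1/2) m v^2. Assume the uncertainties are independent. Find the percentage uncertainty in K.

12.3%

Relative error in a monomial: (δK/K)² = Σ (nᵢ · δxᵢ/xᵢ)².
  (1·δm/m)² = (1×0.0724)² = 0.00524;  (2·δv/v)² = (2×0.0500)² = 0.0100
δK/K = √(0.0152) = 0.123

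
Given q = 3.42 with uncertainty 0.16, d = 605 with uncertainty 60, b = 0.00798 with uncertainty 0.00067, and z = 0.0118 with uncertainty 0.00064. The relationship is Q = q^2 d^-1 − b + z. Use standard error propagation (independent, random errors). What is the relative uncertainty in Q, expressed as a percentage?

Let p = q^2·d^-1 = 0.0193. δp/p = √((2·δq/q)² + (-1·δd/d)²) = √(0.00875 + 0.00984) = 0.136, so δp = 0.00264.
Q = p − b + z: δQ = √(δp² + δb² + δz²) = √(6.95e-06 + 4.49e-07 + 4.1e-07) = 0.00279
Q = 0.0232, so δQ/Q = 0.00279/0.0232 = 0.121.

12.1%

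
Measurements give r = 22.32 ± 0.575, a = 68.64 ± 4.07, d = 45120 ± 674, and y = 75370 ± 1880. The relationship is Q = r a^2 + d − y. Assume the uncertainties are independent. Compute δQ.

12900

Let p = r·a^2 = 105200. δp/p = √((1·δr/r)² + (2·δa/a)²) = √(0.000664 + 0.0141) = 0.121, so δp = 12800.
Q = p + d − y: δQ = √(δp² + δd² + δy²) = √(1.63e+08 + 4.54e+05 + 3.53e+06) = 12900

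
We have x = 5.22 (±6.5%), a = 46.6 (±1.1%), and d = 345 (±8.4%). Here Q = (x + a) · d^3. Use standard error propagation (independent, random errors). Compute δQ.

5.37e+08

Let u = x + a = 51.8. δu = √(δx² + δa²) = √(0.115 + 0.263) = 0.615, so δu/u = 0.0119.
Q is then a monomial in u, d:
δQ/Q = √((δu/u)² + (3·δd/d)²) = √(0.000141 + 0.0635) = 0.252
Q = 2.13e+09, so δQ = 0.252 × 2.13e+09 = 5.37e+08.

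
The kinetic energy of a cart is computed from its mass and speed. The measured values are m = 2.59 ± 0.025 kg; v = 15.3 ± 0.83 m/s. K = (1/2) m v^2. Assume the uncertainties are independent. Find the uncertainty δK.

33.0 J

For a monomial K ∝ m, v^2, fractional errors add in quadrature:
  (1·δm/m)² = (1×0.00965)² = 9.32e-05;  (2·δv/v)² = (2×0.0542)² = 0.0118
δK/K = √(0.0119) = 0.109
K = 303 J, so δK = 0.109 × 303 = 33.0 J.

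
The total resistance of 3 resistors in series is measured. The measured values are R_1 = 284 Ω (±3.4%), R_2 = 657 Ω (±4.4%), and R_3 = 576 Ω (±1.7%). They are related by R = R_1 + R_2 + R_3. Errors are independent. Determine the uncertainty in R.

Sums and differences: (δR)² = Σ (cᵢ δxᵢ)².
  (δR_1)² = 93.2;  (δR_2)² = 836;  (δR_3)² = 95.9
δR = √(1020) = 32.0 Ω

32.0 Ω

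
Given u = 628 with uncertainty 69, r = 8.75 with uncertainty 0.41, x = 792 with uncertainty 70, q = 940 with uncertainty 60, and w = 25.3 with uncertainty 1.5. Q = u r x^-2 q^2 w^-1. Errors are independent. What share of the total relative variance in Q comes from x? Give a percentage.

(δQ/Q)² = (1·δu/u)² + (1·δr/r)² + (-2·δx/x)² + (2·δq/q)² + (-1·δw/w)²
  u term: (1×0.110)² = 0.0121
  r term: (1×0.0469)² = 0.00220
  x term: (-2×0.0884)² = 0.0312
  q term: (2×0.0638)² = 0.0163
  w term: (-1×0.0593)² = 0.00352
Total = 0.0653. Share from x = 0.0312/0.0653 = 0.478.

47.8%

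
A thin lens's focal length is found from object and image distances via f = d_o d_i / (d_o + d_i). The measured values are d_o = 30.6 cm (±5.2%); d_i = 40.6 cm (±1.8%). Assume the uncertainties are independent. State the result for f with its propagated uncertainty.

17.4 ± 0.535 cm

∂f/∂d_o = (d_i/(d_o+d_i))² = 0.325;  ∂f/∂d_i = (d_o/(d_o+d_i))² = 0.185
δf = √((∂f/∂d_o · δd_o)² + (∂f/∂d_i · δd_i)²) = √(0.268 + 0.0182) = 0.535 cm
f = 17.4 cm.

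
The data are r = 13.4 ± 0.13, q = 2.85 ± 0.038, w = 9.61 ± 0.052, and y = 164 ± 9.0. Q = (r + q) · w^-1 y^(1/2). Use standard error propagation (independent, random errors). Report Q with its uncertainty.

Let u = r + q = 16.2. δu = √(δr² + δq²) = √(0.0169 + 0.00144) = 0.135, so δu/u = 0.00833.
Q is then a monomial in u, w, y:
δQ/Q = √((δu/u)² + (-1·δw/w)² + (½·δy/y)²) = √(6.95e-05 + 2.93e-05 + 0.000753) = 0.0292
Q = 21.7, so δQ = 0.0292 × 21.7 = 0.632.

21.7 ± 0.632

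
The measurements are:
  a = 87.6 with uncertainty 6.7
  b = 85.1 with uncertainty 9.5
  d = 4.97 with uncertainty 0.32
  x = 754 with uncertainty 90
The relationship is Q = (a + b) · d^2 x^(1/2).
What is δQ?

18400

Let u = a + b = 173. δu = √(δa² + δb²) = √(44.9 + 90.2) = 11.6, so δu/u = 0.0673.
Q is then a monomial in u, d, x:
δQ/Q = √((δu/u)² + (2·δd/d)² + (½·δx/x)²) = √(0.00453 + 0.0166 + 0.00356) = 0.157
Q = 1.17e+05, so δQ = 0.157 × 1.17e+05 = 18400.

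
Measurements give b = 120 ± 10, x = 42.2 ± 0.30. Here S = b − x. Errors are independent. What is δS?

10.0

S is a linear combination, so absolute uncertainties add in quadrature:
  (δb)² = 100;  (δx)² = 0.0900
δS = √(100) = 10.0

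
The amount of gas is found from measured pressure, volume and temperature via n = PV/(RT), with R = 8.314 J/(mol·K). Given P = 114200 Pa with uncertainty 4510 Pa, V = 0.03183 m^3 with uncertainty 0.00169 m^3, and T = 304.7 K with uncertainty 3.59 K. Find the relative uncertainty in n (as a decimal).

0.0672

For a monomial n ∝ P, V, T^-1, fractional errors add in quadrature:
  (1·δP/P)² = (1×0.0395)² = 0.00156;  (1·δV/V)² = (1×0.0531)² = 0.00282;  (-1·δT/T)² = (-1×0.0118)² = 0.000139
δn/n = √(0.00452) = 0.0672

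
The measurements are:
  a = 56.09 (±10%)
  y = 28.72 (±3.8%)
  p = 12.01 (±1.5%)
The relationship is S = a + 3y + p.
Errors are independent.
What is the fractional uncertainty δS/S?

Each term contributes (cᵢ δxᵢ)² to (δS)²:
  (δa)² = 31.5;  (3·δy)² = 10.7;  (δp)² = 0.0325
δS = √(42.2) = 6.50
S = 154.3, so δS/S = 6.50/154.3 = 0.0421.

0.0421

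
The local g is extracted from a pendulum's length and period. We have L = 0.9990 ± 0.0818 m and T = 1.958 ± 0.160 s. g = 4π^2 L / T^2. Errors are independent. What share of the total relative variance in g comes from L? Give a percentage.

20.1%

(δg/g)² = (1·δL/L)² + (-2·δT/T)²
  L term: (1×0.0819)² = 0.00670
  T term: (-2×0.0817)² = 0.0267
Total = 0.0334. Share from L = 0.00670/0.0334 = 0.201.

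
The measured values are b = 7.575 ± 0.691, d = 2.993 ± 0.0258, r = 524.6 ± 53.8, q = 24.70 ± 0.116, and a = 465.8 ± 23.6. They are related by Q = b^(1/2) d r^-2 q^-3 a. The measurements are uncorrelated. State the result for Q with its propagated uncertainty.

(9.252 ± 2.01) × 10^-7

For a monomial Q ∝ b^(1/2), d, r^-2, q^-3, a, fractional errors add in quadrature:
  (½·δb/b)² = (0.5×0.0912)² = 0.00208;  (1·δd/d)² = (1×0.00862)² = 7.43e-05;  (-2·δr/r)² = (-2×0.103)² = 0.0421;  (-3·δq/q)² = (-3×0.00470)² = 0.000199;  (1·δa/a)² = (1×0.0507)² = 0.00257
δQ/Q = √(0.0470) = 0.217
Q = 9.252e-07, so δQ = 0.217 × 9.252e-07 = 2.01e-07.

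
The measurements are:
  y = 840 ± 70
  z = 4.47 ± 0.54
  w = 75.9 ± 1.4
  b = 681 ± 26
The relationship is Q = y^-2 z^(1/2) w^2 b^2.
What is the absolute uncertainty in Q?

1570

Each factor contributes (exponent × relative error)² to (δQ/Q)²:
  (-2·δy/y)² = (-2×0.0833)² = 0.0278;  (½·δz/z)² = (0.5×0.121)² = 0.00365;  (2·δw/w)² = (2×0.0184)² = 0.00136;  (2·δb/b)² = (2×0.0382)² = 0.00583
δQ/Q = √(0.0386) = 0.197
Q = 8010, so δQ = 0.197 × 8010 = 1570.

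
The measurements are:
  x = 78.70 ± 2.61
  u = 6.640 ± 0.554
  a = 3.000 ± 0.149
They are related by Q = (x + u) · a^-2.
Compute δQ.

0.987

Let w = x + u = 85.34. δw = √(δx² + δu²) = √(6.81 + 0.307) = 2.67, so δw/w = 0.0313.
Q is then a monomial in w, a:
δQ/Q = √((δw/w)² + (-2·δa/a)²) = √(0.000977 + 0.00987) = 0.104
Q = 9.482, so δQ = 0.104 × 9.482 = 0.987.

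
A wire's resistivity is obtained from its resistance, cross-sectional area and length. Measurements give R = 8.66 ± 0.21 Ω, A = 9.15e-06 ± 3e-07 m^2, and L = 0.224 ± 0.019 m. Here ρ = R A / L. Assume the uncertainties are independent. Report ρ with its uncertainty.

(3.54 ± 0.333) × 10^-4 Ω·m

Since ρ is a product/quotient, work with relative uncertainties:
  (1·δR/R)² = (1×0.0242)² = 0.000588;  (1·δA/A)² = (1×0.0328)² = 0.00107;  (-1·δL/L)² = (-1×0.0848)² = 0.00719
δρ/ρ = √(0.00886) = 0.0941
ρ = 0.000354 Ω·m, so δρ = 0.0941 × 0.000354 = 3.33e-05 Ω·m.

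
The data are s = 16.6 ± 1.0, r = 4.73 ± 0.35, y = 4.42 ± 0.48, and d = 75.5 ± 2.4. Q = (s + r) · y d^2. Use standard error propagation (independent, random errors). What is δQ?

Let u = s + r = 21.3. δu = √(δs² + δr²) = √(1.00 + 0.122) = 1.06, so δu/u = 0.0497.
Q is then a monomial in u, y, d:
δQ/Q = √((δu/u)² + (1·δy/y)² + (2·δd/d)²) = √(0.00247 + 0.0118 + 0.00404) = 0.135
Q = 5.37e+05, so δQ = 0.135 × 5.37e+05 = 72700.

72700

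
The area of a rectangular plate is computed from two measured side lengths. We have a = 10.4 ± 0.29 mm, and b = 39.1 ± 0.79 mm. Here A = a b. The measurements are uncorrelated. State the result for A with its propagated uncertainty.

407 ± 14.0 mm^2

For a monomial A ∝ a, b, fractional errors add in quadrature:
  (1·δa/a)² = (1×0.0279)² = 0.000778;  (1·δb/b)² = (1×0.0202)² = 0.000408
δA/A = √(0.00119) = 0.0344
A = 407 mm^2, so δA = 0.0344 × 407 = 14.0 mm^2.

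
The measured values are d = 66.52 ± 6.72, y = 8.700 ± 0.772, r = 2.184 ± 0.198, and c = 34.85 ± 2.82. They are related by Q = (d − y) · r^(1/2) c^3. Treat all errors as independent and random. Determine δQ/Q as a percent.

Let u = d − y = 57.82. δu = √(δd² + δy²) = √(45.2 + 0.596) = 6.76, so δu/u = 0.117.
Q is then a monomial in u, r, c:
δQ/Q = √((δu/u)² + (½·δr/r)² + (3·δc/c)²) = √(0.0137 + 0.00205 + 0.0589) = 0.273

27.3%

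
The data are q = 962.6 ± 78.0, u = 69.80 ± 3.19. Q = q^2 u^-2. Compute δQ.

Q is a product of powers, so relative uncertainties combine in quadrature:
  (2·δq/q)² = (2×0.0810)² = 0.0263;  (-2·δu/u)² = (-2×0.0457)² = 0.00835
δQ/Q = √(0.0346) = 0.186
Q = 190.2, so δQ = 0.186 × 190.2 = 35.4.

35.4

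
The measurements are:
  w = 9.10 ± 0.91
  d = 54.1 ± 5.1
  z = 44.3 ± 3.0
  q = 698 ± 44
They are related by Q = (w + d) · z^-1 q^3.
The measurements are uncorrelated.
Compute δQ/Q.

Let u = w + d = 63.2. δu = √(δw² + δd²) = √(0.828 + 26.0) = 5.18, so δu/u = 0.0820.
Q is then a monomial in u, z, q:
δQ/Q = √((δu/u)² + (-1·δz/z)² + (3·δq/q)²) = √(0.00672 + 0.00459 + 0.0358) = 0.217

0.217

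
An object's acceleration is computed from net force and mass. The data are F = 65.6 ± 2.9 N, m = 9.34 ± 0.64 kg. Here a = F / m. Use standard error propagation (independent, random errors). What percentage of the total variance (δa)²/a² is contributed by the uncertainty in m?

70.6%

(δa/a)² = (1·δF/F)² + (-1·δm/m)²
  F term: (1×0.0442)² = 0.00195
  m term: (-1×0.0685)² = 0.00470
Total = 0.00665. Share from m = 0.00470/0.00665 = 0.706.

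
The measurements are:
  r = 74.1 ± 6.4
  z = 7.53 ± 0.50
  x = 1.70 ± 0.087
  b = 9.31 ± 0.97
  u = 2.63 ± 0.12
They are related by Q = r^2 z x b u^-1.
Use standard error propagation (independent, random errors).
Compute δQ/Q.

0.223

Each factor contributes (exponent × relative error)² to (δQ/Q)²:
  (2·δr/r)² = (2×0.0864)² = 0.0298;  (1·δz/z)² = (1×0.0664)² = 0.00441;  (1·δx/x)² = (1×0.0512)² = 0.00262;  (1·δb/b)² = (1×0.104)² = 0.0109;  (-1·δu/u)² = (-1×0.0456)² = 0.00208
δQ/Q = √(0.0498) = 0.223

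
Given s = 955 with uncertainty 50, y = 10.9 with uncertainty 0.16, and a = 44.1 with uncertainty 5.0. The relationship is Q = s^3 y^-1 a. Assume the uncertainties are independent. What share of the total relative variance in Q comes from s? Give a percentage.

65.4%

(δQ/Q)² = (3·δs/s)² + (-1·δy/y)² + (1·δa/a)²
  s term: (3×0.0524)² = 0.0247
  y term: (-1×0.0147)² = 0.000215
  a term: (1×0.113)² = 0.0129
Total = 0.0377. Share from s = 0.0247/0.0377 = 0.654.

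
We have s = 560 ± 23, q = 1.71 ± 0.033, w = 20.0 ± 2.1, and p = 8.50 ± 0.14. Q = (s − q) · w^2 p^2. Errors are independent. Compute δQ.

3.49e+06

Let u = s − q = 558. δu = √(δs² + δq²) = √(529 + 0.00109) = 23.0, so δu/u = 0.0412.
Q is then a monomial in u, w, p:
δQ/Q = √((δu/u)² + (2·δw/w)² + (2·δp/p)²) = √(0.00170 + 0.0441 + 0.00109) = 0.217
Q = 1.61e+07, so δQ = 0.217 × 1.61e+07 = 3.49e+06.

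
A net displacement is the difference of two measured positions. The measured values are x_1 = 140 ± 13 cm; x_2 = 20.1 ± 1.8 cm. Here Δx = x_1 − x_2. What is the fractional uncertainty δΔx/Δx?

0.109

Each term contributes (cᵢ δxᵢ)² to (δΔx)²:
  (δx_1)² = 169;  (δx_2)² = 3.24
δΔx = √(172) = 13.1 cm
Δx = 120 cm, so δΔx/Δx = 13.1/120 = 0.109.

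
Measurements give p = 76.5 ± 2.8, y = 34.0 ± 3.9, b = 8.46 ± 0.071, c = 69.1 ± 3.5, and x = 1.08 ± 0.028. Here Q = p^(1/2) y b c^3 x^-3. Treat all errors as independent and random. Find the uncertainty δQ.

Each factor contributes (exponent × relative error)² to (δQ/Q)²:
  (½·δp/p)² = (0.5×0.0366)² = 0.000335;  (1·δy/y)² = (1×0.115)² = 0.0132;  (1·δb/b)² = (1×0.00839)² = 7.04e-05;  (3·δc/c)² = (3×0.0507)² = 0.0231;  (-3·δx/x)² = (-3×0.0259)² = 0.00605
δQ/Q = √(0.0427) = 0.207
Q = 6.59e+08, so δQ = 0.207 × 6.59e+08 = 1.36e+08.

1.36e+08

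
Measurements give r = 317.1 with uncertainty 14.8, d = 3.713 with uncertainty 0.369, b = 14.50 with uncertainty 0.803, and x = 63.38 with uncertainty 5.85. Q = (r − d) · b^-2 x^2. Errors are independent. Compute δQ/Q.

0.220

Let u = r − d = 313.4. δu = √(δr² + δd²) = √(219 + 0.136) = 14.8, so δu/u = 0.0472.
Q is then a monomial in u, b, x:
δQ/Q = √((δu/u)² + (-2·δb/b)² + (2·δx/x)²) = √(0.00223 + 0.0123 + 0.0341) = 0.220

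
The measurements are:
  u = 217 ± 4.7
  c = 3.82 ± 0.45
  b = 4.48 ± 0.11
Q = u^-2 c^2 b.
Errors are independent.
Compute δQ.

Since Q is a product/quotient, work with relative uncertainties:
  (-2·δu/u)² = (-2×0.0217)² = 0.00188;  (2·δc/c)² = (2×0.118)² = 0.0555;  (1·δb/b)² = (1×0.0246)² = 0.000603
δQ/Q = √(0.0580) = 0.241
Q = 0.00139, so δQ = 0.241 × 0.00139 = 0.000334.

0.000334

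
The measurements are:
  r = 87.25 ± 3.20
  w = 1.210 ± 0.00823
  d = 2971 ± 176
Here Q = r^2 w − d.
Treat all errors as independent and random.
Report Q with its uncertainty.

Let p = r^2·w = 9211. δp/p = √((2·δr/r)² + (1·δw/w)²) = √(0.00538 + 4.63e-05) = 0.0737, so δp = 679.
Q = p − d: δQ = √(δp² + δd²) = √(4.6e+05 + 31000) = 701
Q = 6240.

6240 ± 701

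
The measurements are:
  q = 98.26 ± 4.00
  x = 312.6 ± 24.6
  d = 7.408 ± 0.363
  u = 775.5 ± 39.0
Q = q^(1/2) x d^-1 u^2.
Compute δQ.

3.48e+07

Q is a product of powers, so relative uncertainties combine in quadrature:
  (½·δq/q)² = (0.5×0.0407)² = 0.000414;  (1·δx/x)² = (1×0.0787)² = 0.00619;  (-1·δd/d)² = (-1×0.0490)² = 0.00240;  (2·δu/u)² = (2×0.0503)² = 0.0101
δQ/Q = √(0.0191) = 0.138
Q = 2.516e+08, so δQ = 0.138 × 2.516e+08 = 3.48e+07.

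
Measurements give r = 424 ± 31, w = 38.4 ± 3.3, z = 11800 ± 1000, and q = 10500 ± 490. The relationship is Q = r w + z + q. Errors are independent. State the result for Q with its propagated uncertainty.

Let p = r·w = 16300. δp/p = √((1·δr/r)² + (1·δw/w)²) = √(0.00535 + 0.00739) = 0.113, so δp = 1840.
Q = p + z + q: δQ = √(δp² + δz² + δq²) = √(3.37e+06 + 1e+06 + 2.4e+05) = 2150
Q = 38600.

38600 ± 2150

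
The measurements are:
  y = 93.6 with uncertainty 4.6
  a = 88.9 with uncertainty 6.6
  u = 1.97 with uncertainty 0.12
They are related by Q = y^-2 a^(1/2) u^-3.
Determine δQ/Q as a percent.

21.1%

Q is a product of powers, so relative uncertainties combine in quadrature:
  (-2·δy/y)² = (-2×0.0491)² = 0.00966;  (½·δa/a)² = (0.5×0.0742)² = 0.00138;  (-3·δu/u)² = (-3×0.0609)² = 0.0334
δQ/Q = √(0.0444) = 0.211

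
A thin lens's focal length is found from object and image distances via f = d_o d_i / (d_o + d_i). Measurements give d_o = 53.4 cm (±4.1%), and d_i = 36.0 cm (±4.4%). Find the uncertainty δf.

0.667 cm

∂f/∂d_o = (d_i/(d_o+d_i))² = 0.162;  ∂f/∂d_i = (d_o/(d_o+d_i))² = 0.357
δf = √((∂f/∂d_o · δd_o)² + (∂f/∂d_i · δd_i)²) = √(0.126 + 0.319) = 0.667 cm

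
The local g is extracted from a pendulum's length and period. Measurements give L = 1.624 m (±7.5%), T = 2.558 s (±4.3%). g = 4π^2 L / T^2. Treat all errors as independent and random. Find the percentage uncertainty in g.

Each factor contributes (exponent × relative error)² to (δg/g)²:
  (1·δL/L)² = (1×0.0750)² = 0.00562;  (-2·δT/T)² = (-2×0.0430)² = 0.00740
δg/g = √(0.0130) = 0.114

11.4%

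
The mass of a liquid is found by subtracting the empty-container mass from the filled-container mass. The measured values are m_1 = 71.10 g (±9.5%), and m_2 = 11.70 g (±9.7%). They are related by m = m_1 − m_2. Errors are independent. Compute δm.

6.85 g

For a sum/difference, combine absolute errors in quadrature:
  (δm_1)² = 45.6;  (δm_2)² = 1.29
δm = √(46.9) = 6.85 g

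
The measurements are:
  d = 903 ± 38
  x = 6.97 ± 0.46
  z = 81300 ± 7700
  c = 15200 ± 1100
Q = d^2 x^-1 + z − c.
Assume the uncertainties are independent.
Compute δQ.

14700

Let p = d^2·x^-1 = 1.17e+05. δp/p = √((2·δd/d)² + (-1·δx/x)²) = √(0.00708 + 0.00436) = 0.107, so δp = 12500.
Q = p + z − c: δQ = √(δp² + δz² + δc²) = √(1.57e+08 + 5.93e+07 + 1.21e+06) = 14700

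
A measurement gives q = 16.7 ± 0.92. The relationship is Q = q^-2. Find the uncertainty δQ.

0.000395

Relative error in a monomial: (δQ/Q)² = Σ (nᵢ · δxᵢ/xᵢ)².
  (-2·δq/q)² = (-2×0.0551)² = 0.0121
δQ/Q = √(0.0121) = 0.110
Q = 0.00359, so δQ = 0.110 × 0.00359 = 0.000395.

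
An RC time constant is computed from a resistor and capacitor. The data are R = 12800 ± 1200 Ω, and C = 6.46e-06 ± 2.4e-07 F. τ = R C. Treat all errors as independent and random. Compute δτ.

0.00834 s

Each factor contributes (exponent × relative error)² to (δτ/τ)²:
  (1·δR/R)² = (1×0.0938)² = 0.00879;  (1·δC/C)² = (1×0.0372)² = 0.00138
δτ/τ = √(0.0102) = 0.101
τ = 0.0827 s, so δτ = 0.101 × 0.0827 = 0.00834 s.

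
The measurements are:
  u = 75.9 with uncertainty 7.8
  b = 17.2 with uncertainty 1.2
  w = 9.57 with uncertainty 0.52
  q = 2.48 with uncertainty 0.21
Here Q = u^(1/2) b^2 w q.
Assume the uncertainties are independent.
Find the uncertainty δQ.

Each factor contributes (exponent × relative error)² to (δQ/Q)²:
  (½·δu/u)² = (0.5×0.103)² = 0.00264;  (2·δb/b)² = (2×0.0698)² = 0.0195;  (1·δw/w)² = (1×0.0543)² = 0.00295;  (1·δq/q)² = (1×0.0847)² = 0.00717
δQ/Q = √(0.0322) = 0.180
Q = 61200, so δQ = 0.180 × 61200 = 11000.

11000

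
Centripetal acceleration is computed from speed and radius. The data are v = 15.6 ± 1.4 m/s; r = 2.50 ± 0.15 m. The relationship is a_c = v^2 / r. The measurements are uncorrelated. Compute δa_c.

18.4 m/s^2

Since a_c is a product/quotient, work with relative uncertainties:
  (2·δv/v)² = (2×0.0897)² = 0.0322;  (-1·δr/r)² = (-1×0.0600)² = 0.00360
δa_c/a_c = √(0.0358) = 0.189
a_c = 97.3 m/s^2, so δa_c = 0.189 × 97.3 = 18.4 m/s^2.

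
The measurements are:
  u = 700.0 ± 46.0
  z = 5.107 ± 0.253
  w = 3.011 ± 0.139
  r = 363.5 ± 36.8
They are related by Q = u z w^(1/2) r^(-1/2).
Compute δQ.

32.3

Since Q is a product/quotient, work with relative uncertainties:
  (1·δu/u)² = (1×0.0657)² = 0.00432;  (1·δz/z)² = (1×0.0495)² = 0.00245;  (½·δw/w)² = (0.5×0.0462)² = 0.000533;  (−½·δr/r)² = (-0.5×0.101)² = 0.00256
δQ/Q = √(0.00987) = 0.0993
Q = 325.4, so δQ = 0.0993 × 325.4 = 32.3.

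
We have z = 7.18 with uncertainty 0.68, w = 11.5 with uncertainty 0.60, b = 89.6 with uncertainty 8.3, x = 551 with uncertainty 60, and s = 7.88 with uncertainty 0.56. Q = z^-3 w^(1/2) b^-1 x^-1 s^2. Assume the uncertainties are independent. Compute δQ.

Each factor contributes (exponent × relative error)² to (δQ/Q)²:
  (-3·δz/z)² = (-3×0.0947)² = 0.0807;  (½·δw/w)² = (0.5×0.0522)² = 0.000681;  (-1·δb/b)² = (-1×0.0926)² = 0.00858;  (-1·δx/x)² = (-1×0.109)² = 0.0119;  (2·δs/s)² = (2×0.0711)² = 0.0202
δQ/Q = √(0.122) = 0.349
Q = 1.15e-05, so δQ = 0.349 × 1.15e-05 = 4.03e-06.

4.03e-06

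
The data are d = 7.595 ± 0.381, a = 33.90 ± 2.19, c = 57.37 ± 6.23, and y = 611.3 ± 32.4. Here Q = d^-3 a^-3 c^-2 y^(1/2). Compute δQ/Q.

0.329

Each factor contributes (exponent × relative error)² to (δQ/Q)²:
  (-3·δd/d)² = (-3×0.0502)² = 0.0226;  (-3·δa/a)² = (-3×0.0646)² = 0.0376;  (-2·δc/c)² = (-2×0.109)² = 0.0472;  (½·δy/y)² = (0.5×0.0530)² = 0.000702
δQ/Q = √(0.108) = 0.329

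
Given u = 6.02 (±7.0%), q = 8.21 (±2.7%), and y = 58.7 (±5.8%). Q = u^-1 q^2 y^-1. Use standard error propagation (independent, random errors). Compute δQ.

Products/powers → add relative errors in quadrature, weighted by exponent:
  (-1·δu/u)² = (-1×0.0700)² = 0.00490;  (2·δq/q)² = (2×0.0270)² = 0.00292;  (-1·δy/y)² = (-1×0.0580)² = 0.00336
δQ/Q = √(0.0112) = 0.106
Q = 0.191, so δQ = 0.106 × 0.191 = 0.0202.

0.0202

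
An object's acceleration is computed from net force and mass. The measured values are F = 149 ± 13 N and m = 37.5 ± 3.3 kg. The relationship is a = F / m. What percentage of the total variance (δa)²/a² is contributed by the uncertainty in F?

49.6%

(δa/a)² = (1·δF/F)² + (-1·δm/m)²
  F term: (1×0.0872)² = 0.00761
  m term: (-1×0.0880)² = 0.00774
Total = 0.0154. Share from F = 0.00761/0.0154 = 0.496.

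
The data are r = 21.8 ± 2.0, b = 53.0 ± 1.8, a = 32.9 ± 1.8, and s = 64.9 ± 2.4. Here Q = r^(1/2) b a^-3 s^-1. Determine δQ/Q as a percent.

Q is a product of powers, so relative uncertainties combine in quadrature:
  (½·δr/r)² = (0.5×0.0917)² = 0.00210;  (1·δb/b)² = (1×0.0340)² = 0.00115;  (-3·δa/a)² = (-3×0.0547)² = 0.0269;  (-1·δs/s)² = (-1×0.0370)² = 0.00137
δQ/Q = √(0.0316) = 0.178

17.8%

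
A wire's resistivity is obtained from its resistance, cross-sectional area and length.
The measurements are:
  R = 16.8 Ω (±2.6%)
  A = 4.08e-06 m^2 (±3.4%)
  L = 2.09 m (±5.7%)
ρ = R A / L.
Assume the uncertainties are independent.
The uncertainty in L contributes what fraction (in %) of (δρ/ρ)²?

(δρ/ρ)² = (1·δR/R)² + (1·δA/A)² + (-1·δL/L)²
  R term: (1×0.0260)² = 0.000676
  A term: (1×0.0340)² = 0.00116
  L term: (-1×0.0570)² = 0.00325
Total = 0.00508. Share from L = 0.00325/0.00508 = 0.639.

63.9%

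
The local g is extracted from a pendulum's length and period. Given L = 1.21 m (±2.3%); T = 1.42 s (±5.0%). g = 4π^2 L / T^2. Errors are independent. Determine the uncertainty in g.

Each factor contributes (exponent × relative error)² to (δg/g)²:
  (1·δL/L)² = (1×0.0230)² = 0.000529;  (-2·δT/T)² = (-2×0.0500)² = 0.0100
δg/g = √(0.0105) = 0.103
g = 23.7 m/s^2, so δg = 0.103 × 23.7 = 2.43 m/s^2.

2.43 m/s^2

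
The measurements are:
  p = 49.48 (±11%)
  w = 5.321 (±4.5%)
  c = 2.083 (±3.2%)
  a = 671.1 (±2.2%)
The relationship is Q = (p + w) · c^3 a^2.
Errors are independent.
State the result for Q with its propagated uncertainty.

Let u = p + w = 54.80. δu = √(δp² + δw²) = √(29.6 + 0.0573) = 5.45, so δu/u = 0.0994.
Q is then a monomial in u, c, a:
δQ/Q = √((δu/u)² + (3·δc/c)² + (2·δa/a)²) = √(0.00988 + 0.00922 + 0.00194) = 0.145
Q = 2.231e+08, so δQ = 0.145 × 2.231e+08 = 3.24e+07.

(2.231 ± 0.324) × 10^8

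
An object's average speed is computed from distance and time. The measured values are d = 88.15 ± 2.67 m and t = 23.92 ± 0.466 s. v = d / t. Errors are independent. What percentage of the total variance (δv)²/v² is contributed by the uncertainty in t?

(δv/v)² = (1·δd/d)² + (-1·δt/t)²
  d term: (1×0.0303)² = 0.000917
  t term: (-1×0.0195)² = 0.000380
Total = 0.00130. Share from t = 0.000380/0.00130 = 0.293.

29.3%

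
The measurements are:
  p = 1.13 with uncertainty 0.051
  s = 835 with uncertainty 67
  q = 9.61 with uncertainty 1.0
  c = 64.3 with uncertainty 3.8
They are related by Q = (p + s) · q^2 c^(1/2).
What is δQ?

Let u = p + s = 836. δu = √(δp² + δs²) = √(0.00260 + 4490) = 67.0, so δu/u = 0.0801.
Q is then a monomial in u, q, c:
δQ/Q = √((δu/u)² + (2·δq/q)² + (½·δc/c)²) = √(0.00642 + 0.0433 + 0.000873) = 0.225
Q = 6.19e+05, so δQ = 0.225 × 6.19e+05 = 1.39e+05.

1.39e+05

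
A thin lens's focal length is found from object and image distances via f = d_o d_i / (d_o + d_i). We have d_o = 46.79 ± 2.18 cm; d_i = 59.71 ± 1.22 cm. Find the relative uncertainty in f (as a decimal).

0.0276

∂f/∂d_o = (d_i/(d_o+d_i))² = 0.314;  ∂f/∂d_i = (d_o/(d_o+d_i))² = 0.193
δf = √((∂f/∂d_o · δd_o)² + (∂f/∂d_i · δd_i)²) = √(0.470 + 0.0555) = 0.725 cm
f = 26.23 cm, so δf/f = 0.725/26.23 = 0.0276.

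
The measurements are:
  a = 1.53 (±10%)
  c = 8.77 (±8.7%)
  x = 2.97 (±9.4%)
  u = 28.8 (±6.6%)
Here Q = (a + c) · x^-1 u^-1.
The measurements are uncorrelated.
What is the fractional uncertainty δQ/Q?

0.137

Let w = a + c = 10.3. δw = √(δa² + δc²) = √(0.0234 + 0.582) = 0.778, so δw/w = 0.0756.
Q is then a monomial in w, x, u:
δQ/Q = √((δw/w)² + (-1·δx/x)² + (-1·δu/u)²) = √(0.00571 + 0.00884 + 0.00436) = 0.137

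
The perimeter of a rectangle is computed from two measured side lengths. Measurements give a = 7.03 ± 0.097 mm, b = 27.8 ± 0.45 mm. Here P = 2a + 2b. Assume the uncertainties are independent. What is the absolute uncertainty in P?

0.921 mm

For a sum/difference, combine absolute errors in quadrature:
  (2·δa)² = 0.0376;  (2·δb)² = 0.810
δP = √(0.848) = 0.921 mm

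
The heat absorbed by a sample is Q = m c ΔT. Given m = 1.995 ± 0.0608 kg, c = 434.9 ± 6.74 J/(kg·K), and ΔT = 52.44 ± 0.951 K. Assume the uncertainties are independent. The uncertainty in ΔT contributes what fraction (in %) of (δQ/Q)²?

(δQ/Q)² = (1·δm/m)² + (1·δc/c)² + (1·δΔT/ΔT)²
  m term: (1×0.0305)² = 0.000929
  c term: (1×0.0155)² = 0.000240
  ΔT term: (1×0.0181)² = 0.000329
Total = 0.00150. Share from ΔT = 0.000329/0.00150 = 0.220.

22.0%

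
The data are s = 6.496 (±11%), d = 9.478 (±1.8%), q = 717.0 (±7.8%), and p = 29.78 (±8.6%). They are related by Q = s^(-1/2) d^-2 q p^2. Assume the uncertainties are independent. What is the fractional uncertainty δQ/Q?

0.200

Products/powers → add relative errors in quadrature, weighted by exponent:
  (−½·δs/s)² = (-0.5×0.110)² = 0.00302;  (-2·δd/d)² = (-2×0.0180)² = 0.00130;  (1·δq/q)² = (1×0.0780)² = 0.00608;  (2·δp/p)² = (2×0.0860)² = 0.0296
δQ/Q = √(0.0400) = 0.200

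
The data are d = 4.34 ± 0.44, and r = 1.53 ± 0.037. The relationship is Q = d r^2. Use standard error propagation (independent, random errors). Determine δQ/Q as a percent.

Products/powers → add relative errors in quadrature, weighted by exponent:
  (1·δd/d)² = (1×0.101)² = 0.0103;  (2·δr/r)² = (2×0.0242)² = 0.00234
δQ/Q = √(0.0126) = 0.112

11.2%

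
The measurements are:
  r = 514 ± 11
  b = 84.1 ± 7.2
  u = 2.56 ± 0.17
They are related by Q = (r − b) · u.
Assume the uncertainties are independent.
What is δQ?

80.5

Let w = r − b = 430. δw = √(δr² + δb²) = √(121 + 51.8) = 13.1, so δw/w = 0.0306.
Q is then a monomial in w, u:
δQ/Q = √((δw/w)² + (1·δu/u)²) = √(0.000935 + 0.00441) = 0.0731
Q = 1100, so δQ = 0.0731 × 1100 = 80.5.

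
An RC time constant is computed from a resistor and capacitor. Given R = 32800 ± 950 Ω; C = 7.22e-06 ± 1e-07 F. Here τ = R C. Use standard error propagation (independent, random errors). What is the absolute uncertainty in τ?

Each factor contributes (exponent × relative error)² to (δτ/τ)²:
  (1·δR/R)² = (1×0.0290)² = 0.000839;  (1·δC/C)² = (1×0.0139)² = 0.000192
δτ/τ = √(0.00103) = 0.0321
τ = 0.237 s, so δτ = 0.0321 × 0.237 = 0.00760 s.

0.00760 s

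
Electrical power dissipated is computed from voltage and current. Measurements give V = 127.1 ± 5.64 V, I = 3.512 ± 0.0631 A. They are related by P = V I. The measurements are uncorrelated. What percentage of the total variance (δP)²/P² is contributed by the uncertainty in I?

14.1%

(δP/P)² = (1·δV/V)² + (1·δI/I)²
  V term: (1×0.0444)² = 0.00197
  I term: (1×0.0180)² = 0.000323
Total = 0.00229. Share from I = 0.000323/0.00229 = 0.141.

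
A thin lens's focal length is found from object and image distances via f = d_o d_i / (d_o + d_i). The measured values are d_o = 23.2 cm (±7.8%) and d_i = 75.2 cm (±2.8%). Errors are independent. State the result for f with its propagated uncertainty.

17.7 ± 1.06 cm

∂f/∂d_o = (d_i/(d_o+d_i))² = 0.584;  ∂f/∂d_i = (d_o/(d_o+d_i))² = 0.0556
δf = √((∂f/∂d_o · δd_o)² + (∂f/∂d_i · δd_i)²) = √(1.12 + 0.0137) = 1.06 cm
f = 17.7 cm.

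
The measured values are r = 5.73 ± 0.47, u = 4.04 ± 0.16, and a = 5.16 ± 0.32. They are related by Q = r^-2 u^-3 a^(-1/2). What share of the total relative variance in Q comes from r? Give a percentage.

64.1%

(δQ/Q)² = (-2·δr/r)² + (-3·δu/u)² + (−½·δa/a)²
  r term: (-2×0.0820)² = 0.0269
  u term: (-3×0.0396)² = 0.0141
  a term: (-0.5×0.0620)² = 0.000961
Total = 0.0420. Share from r = 0.0269/0.0420 = 0.641.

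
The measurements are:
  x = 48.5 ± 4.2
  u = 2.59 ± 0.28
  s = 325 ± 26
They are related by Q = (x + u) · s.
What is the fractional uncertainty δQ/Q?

Let w = x + u = 51.1. δw = √(δx² + δu²) = √(17.6 + 0.0784) = 4.21, so δw/w = 0.0824.
Q is then a monomial in w, s:
δQ/Q = √((δw/w)² + (1·δs/s)²) = √(0.00679 + 0.00640) = 0.115

0.115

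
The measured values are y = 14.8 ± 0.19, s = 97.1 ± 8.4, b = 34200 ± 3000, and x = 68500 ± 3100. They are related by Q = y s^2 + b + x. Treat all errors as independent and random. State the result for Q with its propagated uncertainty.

Let p = y·s^2 = 1.4e+05. δp/p = √((1·δy/y)² + (2·δs/s)²) = √(0.000165 + 0.0299) = 0.173, so δp = 24200.
Q = p + b + x: δQ = √(δp² + δb² + δx²) = √(5.86e+08 + 9e+06 + 9.61e+06) = 24600
Q = 2.42e+05.

(2.42 ± 0.246) × 10^5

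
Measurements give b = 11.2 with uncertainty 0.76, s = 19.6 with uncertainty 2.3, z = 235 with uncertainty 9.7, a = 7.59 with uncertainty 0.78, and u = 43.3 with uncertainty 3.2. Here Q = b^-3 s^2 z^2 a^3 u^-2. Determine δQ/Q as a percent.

46.9%

Q is a product of powers, so relative uncertainties combine in quadrature:
  (-3·δb/b)² = (-3×0.0679)² = 0.0414;  (2·δs/s)² = (2×0.117)² = 0.0551;  (2·δz/z)² = (2×0.0413)² = 0.00682;  (3·δa/a)² = (3×0.103)² = 0.0950;  (-2·δu/u)² = (-2×0.0739)² = 0.0218
δQ/Q = √(0.220) = 0.469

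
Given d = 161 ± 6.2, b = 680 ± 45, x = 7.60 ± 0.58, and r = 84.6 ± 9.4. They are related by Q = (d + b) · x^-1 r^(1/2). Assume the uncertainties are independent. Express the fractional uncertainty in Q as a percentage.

10.9%

Let u = d + b = 841. δu = √(δd² + δb²) = √(38.4 + 2020) = 45.4, so δu/u = 0.0540.
Q is then a monomial in u, x, r:
δQ/Q = √((δu/u)² + (-1·δx/x)² + (½·δr/r)²) = √(0.00292 + 0.00582 + 0.00309) = 0.109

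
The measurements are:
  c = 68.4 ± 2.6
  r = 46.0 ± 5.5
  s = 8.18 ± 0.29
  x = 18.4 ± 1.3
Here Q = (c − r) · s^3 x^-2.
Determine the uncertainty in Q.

Let u = c − r = 22.4. δu = √(δc² + δr²) = √(6.76 + 30.2) = 6.08, so δu/u = 0.272.
Q is then a monomial in u, s, x:
δQ/Q = √((δu/u)² + (3·δs/s)² + (-2·δx/x)²) = √(0.0738 + 0.0113 + 0.0200) = 0.324
Q = 36.2, so δQ = 0.324 × 36.2 = 11.7.

11.7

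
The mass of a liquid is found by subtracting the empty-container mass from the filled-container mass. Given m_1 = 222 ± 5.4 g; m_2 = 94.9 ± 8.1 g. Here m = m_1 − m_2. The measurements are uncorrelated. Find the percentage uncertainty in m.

For a sum/difference, combine absolute errors in quadrature:
  (δm_1)² = 29.2;  (δm_2)² = 65.6
δm = √(94.8) = 9.73 g
m = 127 g, so δm/m = 9.73/127 = 0.0766.

7.66%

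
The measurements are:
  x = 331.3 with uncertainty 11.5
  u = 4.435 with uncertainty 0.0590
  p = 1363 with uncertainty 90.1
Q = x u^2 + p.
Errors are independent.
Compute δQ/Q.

Let w = x·u^2 = 6516. δw/w = √((1·δx/x)² + (2·δu/u)²) = √(0.00120 + 0.000708) = 0.0437, so δw = 285.
Q = w + p: δQ = √(δw² + δp²) = √(81200 + 8120) = 299
Q = 7879, so δQ/Q = 299/7879 = 0.0379.

0.0379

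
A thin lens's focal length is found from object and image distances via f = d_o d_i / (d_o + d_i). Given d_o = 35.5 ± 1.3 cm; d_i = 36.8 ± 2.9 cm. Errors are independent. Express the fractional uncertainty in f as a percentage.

∂f/∂d_o = (d_i/(d_o+d_i))² = 0.259;  ∂f/∂d_i = (d_o/(d_o+d_i))² = 0.241
δf = √((∂f/∂d_o · δd_o)² + (∂f/∂d_i · δd_i)²) = √(0.113 + 0.489) = 0.776 cm
f = 18.1 cm, so δf/f = 0.776/18.1 = 0.0429.

4.29%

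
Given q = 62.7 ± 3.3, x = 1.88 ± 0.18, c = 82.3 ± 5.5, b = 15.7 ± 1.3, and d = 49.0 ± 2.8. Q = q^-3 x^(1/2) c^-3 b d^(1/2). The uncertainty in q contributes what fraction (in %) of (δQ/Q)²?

(δQ/Q)² = (-3·δq/q)² + (½·δx/x)² + (-3·δc/c)² + (1·δb/b)² + (½·δd/d)²
  q term: (-3×0.0526)² = 0.0249
  x term: (0.5×0.0957)² = 0.00229
  c term: (-3×0.0668)² = 0.0402
  b term: (1×0.0828)² = 0.00686
  d term: (0.5×0.0571)² = 0.000816
Total = 0.0751. Share from q = 0.0249/0.0751 = 0.332.

33.2%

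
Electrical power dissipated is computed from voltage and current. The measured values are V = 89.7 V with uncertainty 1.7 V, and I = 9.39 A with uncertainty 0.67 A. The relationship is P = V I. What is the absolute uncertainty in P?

For a monomial P ∝ V, I, fractional errors add in quadrature:
  (1·δV/V)² = (1×0.0190)² = 0.000359;  (1·δI/I)² = (1×0.0714)² = 0.00509
δP/P = √(0.00545) = 0.0738
P = 842 W, so δP = 0.0738 × 842 = 62.2 W.

62.2 W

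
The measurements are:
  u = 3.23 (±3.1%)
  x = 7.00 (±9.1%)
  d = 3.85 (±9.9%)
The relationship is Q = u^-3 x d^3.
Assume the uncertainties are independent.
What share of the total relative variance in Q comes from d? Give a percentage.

(δQ/Q)² = (-3·δu/u)² + (1·δx/x)² + (3·δd/d)²
  u term: (-3×0.0310)² = 0.00865
  x term: (1×0.0910)² = 0.00828
  d term: (3×0.0990)² = 0.0882
Total = 0.105. Share from d = 0.0882/0.105 = 0.839.

83.9%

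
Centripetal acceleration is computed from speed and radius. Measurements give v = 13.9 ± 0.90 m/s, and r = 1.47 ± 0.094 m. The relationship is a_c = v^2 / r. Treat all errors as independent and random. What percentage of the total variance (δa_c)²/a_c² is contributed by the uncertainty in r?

19.6%

(δa_c/a_c)² = (2·δv/v)² + (-1·δr/r)²
  v term: (2×0.0647)² = 0.0168
  r term: (-1×0.0639)² = 0.00409
Total = 0.0209. Share from r = 0.00409/0.0209 = 0.196.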